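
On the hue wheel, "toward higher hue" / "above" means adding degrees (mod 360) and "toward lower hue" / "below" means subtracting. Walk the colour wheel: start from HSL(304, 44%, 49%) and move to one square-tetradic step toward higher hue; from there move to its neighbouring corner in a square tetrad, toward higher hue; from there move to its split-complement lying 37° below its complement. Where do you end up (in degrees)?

267°

304 + 90 = 394 → 394 − 360 = 34°   (square ↑)
34 + 90 = 124°   (square ↑)
124 + 143 = 267°   (split-comp 37° ↓)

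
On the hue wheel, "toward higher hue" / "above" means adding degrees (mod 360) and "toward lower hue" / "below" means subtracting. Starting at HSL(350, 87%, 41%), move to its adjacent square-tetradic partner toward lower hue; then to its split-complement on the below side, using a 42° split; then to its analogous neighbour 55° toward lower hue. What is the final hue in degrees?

343°

350 − 90 = 260°   (square ↓)
260 + 138 = 398 → 398 − 360 = 38°   (split-comp 42° ↓)
38 − 55 = -17 → -17 + 360 = 343°   (analog 55° ↓)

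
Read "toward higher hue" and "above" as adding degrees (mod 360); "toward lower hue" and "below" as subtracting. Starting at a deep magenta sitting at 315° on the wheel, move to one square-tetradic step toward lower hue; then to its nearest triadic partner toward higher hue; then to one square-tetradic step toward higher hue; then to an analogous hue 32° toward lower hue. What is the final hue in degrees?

43°

square ↓ −90°: 315 − 90 = 225°
triadic ↑ +120°: 225 + 120 = 345°
square ↑ +90°: 345 + 90 = 435 → 435 − 360 = 75°
analog 32° ↓ −32°: 75 − 32 = 43°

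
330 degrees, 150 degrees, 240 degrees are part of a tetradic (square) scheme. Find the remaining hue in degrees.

60°

A square tetradic scheme places four hues every 90°.
The full set through 150° is {60°, 150°, 240°, 330°}.
Given {150°, 240°, 330°}, the missing hue is 60°.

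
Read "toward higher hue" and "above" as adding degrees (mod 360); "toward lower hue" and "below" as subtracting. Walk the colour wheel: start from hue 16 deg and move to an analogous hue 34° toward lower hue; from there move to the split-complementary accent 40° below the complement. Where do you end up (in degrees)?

122°

−34° (analog 34° ↓): 16 − 34 = -18 → -18 + 360 = 342°
+140° (split-comp 40° ↓): 342 + 140 = 482 → 482 − 360 = 122°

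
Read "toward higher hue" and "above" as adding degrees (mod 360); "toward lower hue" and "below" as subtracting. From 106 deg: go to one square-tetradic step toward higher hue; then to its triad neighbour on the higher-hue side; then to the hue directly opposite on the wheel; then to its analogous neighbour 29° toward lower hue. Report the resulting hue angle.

107°

square ↑ +90°: 106 + 90 = 196°
triadic ↑ +120°: 196 + 120 = 316°
complement +180°: 316 + 180 = 496 → 496 − 360 = 136°
analog 29° ↓ −29°: 136 − 29 = 107°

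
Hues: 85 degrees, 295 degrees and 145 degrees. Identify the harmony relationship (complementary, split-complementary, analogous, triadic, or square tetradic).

split-complementary

Sort the hues: 85°, 145°, 295°.
Successive gaps around the wheel: 60°, 150°, 150°.
Two 150° gaps and one 60° gap — a base hue opposite a pair of accents 30° either side of its complement — is the split-complementary pattern.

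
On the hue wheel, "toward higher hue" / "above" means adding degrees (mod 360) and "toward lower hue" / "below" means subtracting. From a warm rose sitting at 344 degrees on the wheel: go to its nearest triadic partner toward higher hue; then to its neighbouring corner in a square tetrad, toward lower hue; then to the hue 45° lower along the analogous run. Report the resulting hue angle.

329°

triadic ↑ +120°: 344 + 120 = 464 → 464 − 360 = 104°
square ↓ −90°: 104 − 90 = 14°
analog 45° ↓ −45°: 14 − 45 = -31 → -31 + 360 = 329°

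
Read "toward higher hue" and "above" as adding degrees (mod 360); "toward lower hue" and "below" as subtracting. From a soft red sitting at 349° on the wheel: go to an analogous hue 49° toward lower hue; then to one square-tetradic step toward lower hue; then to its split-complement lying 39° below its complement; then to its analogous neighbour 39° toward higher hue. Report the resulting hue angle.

analog 49° ↓ −49°: 349 − 49 = 300°
square ↓ −90°: 300 − 90 = 210°
split-comp 39° ↓ +141°: 210 + 141 = 351°
analog 39° ↑ +39°: 351 + 39 = 390 → 390 − 360 = 30°

30°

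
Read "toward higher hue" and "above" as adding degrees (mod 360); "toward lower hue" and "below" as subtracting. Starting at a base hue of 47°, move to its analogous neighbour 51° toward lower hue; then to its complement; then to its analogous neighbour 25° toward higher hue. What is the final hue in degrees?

47 − 51 = -4 → -4 + 360 = 356°   (analog 51° ↓)
356 + 180 = 536 → 536 − 360 = 176°   (complement)
176 + 25 = 201°   (analog 25° ↑)

201°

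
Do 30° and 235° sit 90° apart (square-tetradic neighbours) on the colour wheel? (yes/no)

Angular distance: |30 − 235| = 205; shorter arc = 360 − 205 = 155°.
90° apart (square-tetradic neighbours) requires 90°.

no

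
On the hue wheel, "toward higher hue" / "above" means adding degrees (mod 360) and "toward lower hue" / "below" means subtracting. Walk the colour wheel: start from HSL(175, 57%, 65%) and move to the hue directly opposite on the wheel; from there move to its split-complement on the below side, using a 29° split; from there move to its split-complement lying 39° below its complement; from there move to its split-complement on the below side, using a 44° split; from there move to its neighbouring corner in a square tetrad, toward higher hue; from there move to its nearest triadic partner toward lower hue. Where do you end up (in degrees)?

33°

complement +180°: 175 + 180 = 355°
split-comp 29° ↓ +151°: 355 + 151 = 506 → 506 − 360 = 146°
split-comp 39° ↓ +141°: 146 + 141 = 287°
split-comp 44° ↓ +136°: 287 + 136 = 423 → 423 − 360 = 63°
square ↑ +90°: 63 + 90 = 153°
triadic ↓ −120°: 153 − 120 = 33°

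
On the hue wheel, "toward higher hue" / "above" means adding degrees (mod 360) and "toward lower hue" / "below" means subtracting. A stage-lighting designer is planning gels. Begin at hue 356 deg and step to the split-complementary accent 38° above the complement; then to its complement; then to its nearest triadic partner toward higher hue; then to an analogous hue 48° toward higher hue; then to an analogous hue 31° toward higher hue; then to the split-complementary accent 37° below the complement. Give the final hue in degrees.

16°

+218° (split-comp 38° ↑): 356 + 218 = 574 → 574 − 360 = 214°
+180° (complement): 214 + 180 = 394 → 394 − 360 = 34°
+120° (triadic ↑): 34 + 120 = 154°
+48° (analog 48° ↑): 154 + 48 = 202°
+31° (analog 31° ↑): 202 + 31 = 233°
+143° (split-comp 37° ↓): 233 + 143 = 376 → 376 − 360 = 16°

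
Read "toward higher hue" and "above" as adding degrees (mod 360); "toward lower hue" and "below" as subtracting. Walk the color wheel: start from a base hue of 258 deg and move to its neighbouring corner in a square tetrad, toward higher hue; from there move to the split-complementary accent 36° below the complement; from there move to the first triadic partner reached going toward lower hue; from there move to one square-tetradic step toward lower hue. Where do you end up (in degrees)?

282°

258 + 90 = 348°   (square ↑)
348 + 144 = 492 → 492 − 360 = 132°   (split-comp 36° ↓)
132 − 120 = 12°   (triadic ↓)
12 − 90 = -78 → -78 + 360 = 282°   (square ↓)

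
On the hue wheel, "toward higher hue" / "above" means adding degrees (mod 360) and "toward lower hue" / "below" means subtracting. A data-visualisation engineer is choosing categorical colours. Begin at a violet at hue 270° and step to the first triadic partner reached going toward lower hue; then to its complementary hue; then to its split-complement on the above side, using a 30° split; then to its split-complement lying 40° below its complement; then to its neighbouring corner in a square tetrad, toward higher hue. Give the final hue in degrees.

270 − 120 = 150°   (triadic ↓)
150 + 180 = 330°   (complement)
330 + 210 = 540 → 540 − 360 = 180°   (split-comp 30° ↑)
180 + 140 = 320°   (split-comp 40° ↓)
320 + 90 = 410 → 410 − 360 = 50°   (square ↑)

50°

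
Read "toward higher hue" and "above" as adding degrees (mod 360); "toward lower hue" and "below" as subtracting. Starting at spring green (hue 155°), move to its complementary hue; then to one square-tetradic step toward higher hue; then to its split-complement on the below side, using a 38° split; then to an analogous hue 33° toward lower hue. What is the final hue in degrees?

174°

155 + 180 = 335°   (complement)
335 + 90 = 425 → 425 − 360 = 65°   (square ↑)
65 + 142 = 207°   (split-comp 38° ↓)
207 − 33 = 174°   (analog 33° ↓)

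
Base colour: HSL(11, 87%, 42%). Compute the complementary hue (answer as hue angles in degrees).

The complement sits 180° across the wheel.
11 + 180 = 191°

191°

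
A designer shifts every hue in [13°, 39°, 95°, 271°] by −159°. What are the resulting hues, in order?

13 − 159 = -146 → -146 + 360 = 214°
39 − 159 = -120 → -120 + 360 = 240°
95 − 159 = -64 → -64 + 360 = 296°
271 − 159 = 112°

214°, 240°, 296°, 112°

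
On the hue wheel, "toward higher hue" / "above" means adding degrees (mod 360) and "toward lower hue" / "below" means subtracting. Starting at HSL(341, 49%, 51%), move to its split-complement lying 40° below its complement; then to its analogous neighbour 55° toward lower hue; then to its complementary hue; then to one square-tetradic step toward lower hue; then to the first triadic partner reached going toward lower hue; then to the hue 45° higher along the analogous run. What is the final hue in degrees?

81°

341 + 140 = 481 → 481 − 360 = 121°   (split-comp 40° ↓)
121 − 55 = 66°   (analog 55° ↓)
66 + 180 = 246°   (complement)
246 − 90 = 156°   (square ↓)
156 − 120 = 36°   (triadic ↓)
36 + 45 = 81°   (analog 45° ↑)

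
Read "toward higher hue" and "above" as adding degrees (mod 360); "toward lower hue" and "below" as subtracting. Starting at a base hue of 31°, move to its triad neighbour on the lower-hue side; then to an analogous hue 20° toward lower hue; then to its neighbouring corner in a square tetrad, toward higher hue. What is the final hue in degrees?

triadic ↓ −120°: 31 − 120 = -89 → -89 + 360 = 271°
analog 20° ↓ −20°: 271 − 20 = 251°
square ↑ +90°: 251 + 90 = 341°

341°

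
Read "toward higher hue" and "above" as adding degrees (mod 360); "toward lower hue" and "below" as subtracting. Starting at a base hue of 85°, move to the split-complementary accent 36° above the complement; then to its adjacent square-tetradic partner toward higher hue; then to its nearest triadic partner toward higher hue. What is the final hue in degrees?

+216° (split-comp 36° ↑): 85 + 216 = 301°
+90° (square ↑): 301 + 90 = 391 → 391 − 360 = 31°
+120° (triadic ↑): 31 + 120 = 151°

151°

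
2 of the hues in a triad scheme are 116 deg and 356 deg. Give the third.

A triad places three hues 120° apart.
The full set through 116° is {116°, 236°, 356°}.
Given {116°, 356°}, the missing hue is 236°.

236°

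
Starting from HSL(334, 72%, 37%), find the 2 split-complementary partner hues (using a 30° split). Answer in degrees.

Split-complementary hues sit 30° either side of the complement.
Complement of 334 degrees: 334 + 180 = 514 → 514 − 360 = 154°
154 − 30 = 124°
154 + 30 = 184°

124° and 184°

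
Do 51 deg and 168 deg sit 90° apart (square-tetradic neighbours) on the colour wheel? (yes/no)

no

Angular distance: |51 − 168| = 117 = 117°.
90° apart (square-tetradic neighbours) requires 90°.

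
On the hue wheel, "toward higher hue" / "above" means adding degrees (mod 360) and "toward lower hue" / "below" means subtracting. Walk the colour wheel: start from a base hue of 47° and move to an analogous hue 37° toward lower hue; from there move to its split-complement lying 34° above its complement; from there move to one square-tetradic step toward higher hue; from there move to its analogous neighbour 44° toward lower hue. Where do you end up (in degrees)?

47 − 37 = 10°   (analog 37° ↓)
10 + 214 = 224°   (split-comp 34° ↑)
224 + 90 = 314°   (square ↑)
314 − 44 = 270°   (analog 44° ↓)

270°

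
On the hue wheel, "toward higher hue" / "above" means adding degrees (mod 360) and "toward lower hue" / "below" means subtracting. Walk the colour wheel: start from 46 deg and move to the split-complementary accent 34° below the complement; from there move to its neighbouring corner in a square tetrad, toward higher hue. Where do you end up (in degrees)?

46 + 146 = 192°   (split-comp 34° ↓)
192 + 90 = 282°   (square ↑)

282°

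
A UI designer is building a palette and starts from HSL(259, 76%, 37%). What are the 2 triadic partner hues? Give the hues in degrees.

A triad places three hues 120° apart.
259 + 120 = 379 → 379 − 360 = 19°
259 + 240 = 499 → 499 − 360 = 139°

19° and 139°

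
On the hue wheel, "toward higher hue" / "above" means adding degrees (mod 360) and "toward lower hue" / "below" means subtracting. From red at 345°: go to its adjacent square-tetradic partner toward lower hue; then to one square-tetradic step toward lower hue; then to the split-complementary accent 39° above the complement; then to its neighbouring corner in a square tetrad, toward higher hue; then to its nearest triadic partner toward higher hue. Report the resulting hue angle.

square ↓ −90°: 345 − 90 = 255°
square ↓ −90°: 255 − 90 = 165°
split-comp 39° ↑ +219°: 165 + 219 = 384 → 384 − 360 = 24°
square ↑ +90°: 24 + 90 = 114°
triadic ↑ +120°: 114 + 120 = 234°

234°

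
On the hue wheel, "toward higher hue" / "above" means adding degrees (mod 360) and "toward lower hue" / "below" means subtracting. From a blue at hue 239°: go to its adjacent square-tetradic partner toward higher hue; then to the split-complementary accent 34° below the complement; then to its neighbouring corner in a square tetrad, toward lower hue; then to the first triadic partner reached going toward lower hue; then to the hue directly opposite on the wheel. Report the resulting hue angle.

square ↑ +90°: 239 + 90 = 329°
split-comp 34° ↓ +146°: 329 + 146 = 475 → 475 − 360 = 115°
square ↓ −90°: 115 − 90 = 25°
triadic ↓ −120°: 25 − 120 = -95 → -95 + 360 = 265°
complement +180°: 265 + 180 = 445 → 445 − 360 = 85°

85°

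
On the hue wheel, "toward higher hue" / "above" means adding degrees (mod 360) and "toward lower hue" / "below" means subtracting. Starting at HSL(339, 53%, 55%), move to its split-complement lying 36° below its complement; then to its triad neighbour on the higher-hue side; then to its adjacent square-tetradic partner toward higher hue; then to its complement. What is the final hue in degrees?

339 + 144 = 483 → 483 − 360 = 123°   (split-comp 36° ↓)
123 + 120 = 243°   (triadic ↑)
243 + 90 = 333°   (square ↑)
333 + 180 = 513 → 513 − 360 = 153°   (complement)

153°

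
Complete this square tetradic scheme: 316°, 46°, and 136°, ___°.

226°

A square tetradic scheme places four hues every 90°.
The full set through 46° is {46°, 136°, 226°, 316°}.
Given {46°, 136°, 316°}, the missing hue is 226°.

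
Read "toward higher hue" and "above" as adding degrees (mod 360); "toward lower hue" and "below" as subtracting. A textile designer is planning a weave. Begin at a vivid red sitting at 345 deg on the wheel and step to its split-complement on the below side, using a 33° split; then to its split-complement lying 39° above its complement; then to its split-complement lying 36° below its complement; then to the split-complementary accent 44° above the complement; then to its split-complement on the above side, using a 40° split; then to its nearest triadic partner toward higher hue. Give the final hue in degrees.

+147° (split-comp 33° ↓): 345 + 147 = 492 → 492 − 360 = 132°
+219° (split-comp 39° ↑): 132 + 219 = 351°
+144° (split-comp 36° ↓): 351 + 144 = 495 → 495 − 360 = 135°
+224° (split-comp 44° ↑): 135 + 224 = 359°
+220° (split-comp 40° ↑): 359 + 220 = 579 → 579 − 360 = 219°
+120° (triadic ↑): 219 + 120 = 339°

339°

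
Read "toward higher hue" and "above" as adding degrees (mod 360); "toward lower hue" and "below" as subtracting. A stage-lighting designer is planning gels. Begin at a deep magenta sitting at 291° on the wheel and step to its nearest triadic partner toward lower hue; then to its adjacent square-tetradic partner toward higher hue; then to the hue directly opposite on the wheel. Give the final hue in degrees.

291 − 120 = 171°   (triadic ↓)
171 + 90 = 261°   (square ↑)
261 + 180 = 441 → 441 − 360 = 81°   (complement)

81°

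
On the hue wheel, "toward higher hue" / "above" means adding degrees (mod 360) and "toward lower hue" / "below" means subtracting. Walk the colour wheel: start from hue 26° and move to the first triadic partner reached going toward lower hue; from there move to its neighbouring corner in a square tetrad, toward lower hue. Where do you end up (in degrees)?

176°

26 − 120 = -94 → -94 + 360 = 266°   (triadic ↓)
266 − 90 = 176°   (square ↓)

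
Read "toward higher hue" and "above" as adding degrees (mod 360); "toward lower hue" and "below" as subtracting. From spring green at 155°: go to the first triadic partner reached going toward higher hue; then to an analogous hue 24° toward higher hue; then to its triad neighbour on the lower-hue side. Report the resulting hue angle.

triadic ↑ +120°: 155 + 120 = 275°
analog 24° ↑ +24°: 275 + 24 = 299°
triadic ↓ −120°: 299 − 120 = 179°

179°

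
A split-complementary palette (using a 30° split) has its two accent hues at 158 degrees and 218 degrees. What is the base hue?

8°

The accents sit 30° either side of the complement, so the complement is their short-arc midpoint on the wheel.
Short-arc midpoint of 158° and 218°: 188°.
Base is 180° from the complement: 188 − 180 = 8°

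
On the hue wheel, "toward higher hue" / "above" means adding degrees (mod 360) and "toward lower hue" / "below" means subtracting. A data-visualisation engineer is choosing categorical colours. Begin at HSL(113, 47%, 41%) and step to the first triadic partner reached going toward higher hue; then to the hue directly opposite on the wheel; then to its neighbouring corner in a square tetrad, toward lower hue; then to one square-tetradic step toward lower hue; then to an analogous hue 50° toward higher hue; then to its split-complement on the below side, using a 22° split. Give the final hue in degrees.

triadic ↑ +120°: 113 + 120 = 233°
complement +180°: 233 + 180 = 413 → 413 − 360 = 53°
square ↓ −90°: 53 − 90 = -37 → -37 + 360 = 323°
square ↓ −90°: 323 − 90 = 233°
analog 50° ↑ +50°: 233 + 50 = 283°
split-comp 22° ↓ +158°: 283 + 158 = 441 → 441 − 360 = 81°

81°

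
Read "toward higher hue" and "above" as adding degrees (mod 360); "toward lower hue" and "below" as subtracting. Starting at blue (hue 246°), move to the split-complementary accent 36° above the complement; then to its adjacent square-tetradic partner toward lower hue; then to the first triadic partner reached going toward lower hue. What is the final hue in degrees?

252°

split-comp 36° ↑ +216°: 246 + 216 = 462 → 462 − 360 = 102°
square ↓ −90°: 102 − 90 = 12°
triadic ↓ −120°: 12 − 120 = -108 → -108 + 360 = 252°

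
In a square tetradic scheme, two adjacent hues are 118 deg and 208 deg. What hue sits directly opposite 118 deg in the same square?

A square tetradic scheme places four hues 90° apart; opposite corners are 180° apart.
118 + 180 = 298°

298°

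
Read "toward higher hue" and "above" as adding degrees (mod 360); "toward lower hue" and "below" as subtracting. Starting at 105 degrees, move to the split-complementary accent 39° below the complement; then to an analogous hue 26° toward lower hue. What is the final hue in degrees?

220°

+141° (split-comp 39° ↓): 105 + 141 = 246°
−26° (analog 26° ↓): 246 − 26 = 220°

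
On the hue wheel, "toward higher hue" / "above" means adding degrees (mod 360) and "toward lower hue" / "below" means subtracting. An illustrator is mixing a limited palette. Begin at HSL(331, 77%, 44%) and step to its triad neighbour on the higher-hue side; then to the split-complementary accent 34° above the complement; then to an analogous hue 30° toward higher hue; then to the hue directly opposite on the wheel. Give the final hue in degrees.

331 + 120 = 451 → 451 − 360 = 91°   (triadic ↑)
91 + 214 = 305°   (split-comp 34° ↑)
305 + 30 = 335°   (analog 30° ↑)
335 + 180 = 515 → 515 − 360 = 155°   (complement)

155°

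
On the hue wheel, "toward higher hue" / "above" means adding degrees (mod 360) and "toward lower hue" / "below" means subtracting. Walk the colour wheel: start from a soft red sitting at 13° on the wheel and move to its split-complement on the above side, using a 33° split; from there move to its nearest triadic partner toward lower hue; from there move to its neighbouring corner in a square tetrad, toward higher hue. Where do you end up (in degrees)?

196°

13 + 213 = 226°   (split-comp 33° ↑)
226 − 120 = 106°   (triadic ↓)
106 + 90 = 196°   (square ↑)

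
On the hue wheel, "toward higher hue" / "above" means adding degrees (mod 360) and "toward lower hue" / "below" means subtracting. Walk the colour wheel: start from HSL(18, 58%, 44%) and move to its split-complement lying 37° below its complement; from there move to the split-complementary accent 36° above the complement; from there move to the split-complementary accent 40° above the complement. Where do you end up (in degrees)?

237°

18 + 143 = 161°   (split-comp 37° ↓)
161 + 216 = 377 → 377 − 360 = 17°   (split-comp 36° ↑)
17 + 220 = 237°   (split-comp 40° ↑)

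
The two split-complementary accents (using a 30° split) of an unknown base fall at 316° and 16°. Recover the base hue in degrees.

166°

The accents sit 30° either side of the complement, so the complement is their short-arc midpoint on the wheel.
Short-arc midpoint of 316° and 16°: 346°.
Base is 180° from the complement: 346 − 180 = 166°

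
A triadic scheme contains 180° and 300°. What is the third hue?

A triad spaces three hues 120° apart.
The full set is {60°, 180°, 300°}.

60°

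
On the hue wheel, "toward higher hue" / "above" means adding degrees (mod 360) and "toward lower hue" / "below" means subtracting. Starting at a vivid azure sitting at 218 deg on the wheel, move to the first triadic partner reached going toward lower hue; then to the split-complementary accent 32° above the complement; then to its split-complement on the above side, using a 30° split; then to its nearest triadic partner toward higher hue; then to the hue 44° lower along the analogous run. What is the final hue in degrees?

236°

218 − 120 = 98°   (triadic ↓)
98 + 212 = 310°   (split-comp 32° ↑)
310 + 210 = 520 → 520 − 360 = 160°   (split-comp 30° ↑)
160 + 120 = 280°   (triadic ↑)
280 − 44 = 236°   (analog 44° ↓)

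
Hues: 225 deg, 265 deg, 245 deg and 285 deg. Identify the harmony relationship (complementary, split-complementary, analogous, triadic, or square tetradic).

Sort the hues: 225°, 245°, 265°, 285°.
Successive gaps around the wheel: 20°, 20°, 20°, 300°.
A run of hues at equal small steps (20°) with one large closing gap is an analogous group.

analogous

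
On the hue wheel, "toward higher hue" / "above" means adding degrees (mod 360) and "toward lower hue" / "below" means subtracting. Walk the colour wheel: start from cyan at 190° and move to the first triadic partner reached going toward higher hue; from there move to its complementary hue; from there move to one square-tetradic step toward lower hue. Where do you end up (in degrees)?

40°

190 + 120 = 310°   (triadic ↑)
310 + 180 = 490 → 490 − 360 = 130°   (complement)
130 − 90 = 40°   (square ↓)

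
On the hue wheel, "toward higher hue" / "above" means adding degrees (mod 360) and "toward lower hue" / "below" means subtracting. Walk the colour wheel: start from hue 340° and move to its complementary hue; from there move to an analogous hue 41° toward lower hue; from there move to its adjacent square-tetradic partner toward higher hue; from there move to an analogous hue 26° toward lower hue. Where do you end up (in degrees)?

complement +180°: 340 + 180 = 520 → 520 − 360 = 160°
analog 41° ↓ −41°: 160 − 41 = 119°
square ↑ +90°: 119 + 90 = 209°
analog 26° ↓ −26°: 209 − 26 = 183°

183°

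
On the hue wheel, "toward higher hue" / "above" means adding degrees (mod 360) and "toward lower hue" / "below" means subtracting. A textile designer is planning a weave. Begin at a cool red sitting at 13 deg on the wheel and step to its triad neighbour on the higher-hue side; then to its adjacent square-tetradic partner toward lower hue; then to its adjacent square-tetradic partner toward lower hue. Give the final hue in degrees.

313°

13 + 120 = 133°   (triadic ↑)
133 − 90 = 43°   (square ↓)
43 − 90 = -47 → -47 + 360 = 313°   (square ↓)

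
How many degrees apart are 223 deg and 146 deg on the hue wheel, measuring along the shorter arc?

77°

|223 − 146| = 77.
77 ≤ 180, so the shorter arc is 77°.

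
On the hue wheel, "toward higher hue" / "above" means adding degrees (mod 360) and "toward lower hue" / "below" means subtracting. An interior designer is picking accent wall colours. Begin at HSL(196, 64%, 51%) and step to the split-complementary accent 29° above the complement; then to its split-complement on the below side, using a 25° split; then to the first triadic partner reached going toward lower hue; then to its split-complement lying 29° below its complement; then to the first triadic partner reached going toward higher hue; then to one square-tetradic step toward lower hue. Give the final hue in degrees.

261°

196 + 209 = 405 → 405 − 360 = 45°   (split-comp 29° ↑)
45 + 155 = 200°   (split-comp 25° ↓)
200 − 120 = 80°   (triadic ↓)
80 + 151 = 231°   (split-comp 29° ↓)
231 + 120 = 351°   (triadic ↑)
351 − 90 = 261°   (square ↓)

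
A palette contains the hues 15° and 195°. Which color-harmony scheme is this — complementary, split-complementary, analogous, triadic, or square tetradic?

complementary

Sort the hues: 15°, 195°.
Successive gaps around the wheel: 180°, 180°.
Two hues 180° apart are complementary.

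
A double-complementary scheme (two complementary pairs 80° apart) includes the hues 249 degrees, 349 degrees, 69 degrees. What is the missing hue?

169°

A rectangular tetradic uses two complementary pairs 80° apart: offsets 0°, 80°, 180°, 260°.
Among {69°, 249°, 349°}, 249° and 69° are a 180° pair.
The remaining hue 349° needs its own complement: 349 + 180 = 529 → 529 − 360 = 169°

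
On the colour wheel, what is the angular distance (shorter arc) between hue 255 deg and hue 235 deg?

20°

|255 − 235| = 20.
20 ≤ 180, so the shorter arc is 20°.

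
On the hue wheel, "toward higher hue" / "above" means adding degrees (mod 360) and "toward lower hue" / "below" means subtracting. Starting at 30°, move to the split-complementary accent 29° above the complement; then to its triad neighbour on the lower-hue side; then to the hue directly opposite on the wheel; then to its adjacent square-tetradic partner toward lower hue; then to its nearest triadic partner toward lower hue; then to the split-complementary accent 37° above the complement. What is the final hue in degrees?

split-comp 29° ↑ +209°: 30 + 209 = 239°
triadic ↓ −120°: 239 − 120 = 119°
complement +180°: 119 + 180 = 299°
square ↓ −90°: 299 − 90 = 209°
triadic ↓ −120°: 209 − 120 = 89°
split-comp 37° ↑ +217°: 89 + 217 = 306°

306°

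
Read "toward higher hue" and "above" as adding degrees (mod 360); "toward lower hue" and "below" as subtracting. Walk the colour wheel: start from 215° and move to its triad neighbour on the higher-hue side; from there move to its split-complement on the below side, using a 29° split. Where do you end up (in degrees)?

triadic ↑ +120°: 215 + 120 = 335°
split-comp 29° ↓ +151°: 335 + 151 = 486 → 486 − 360 = 126°

126°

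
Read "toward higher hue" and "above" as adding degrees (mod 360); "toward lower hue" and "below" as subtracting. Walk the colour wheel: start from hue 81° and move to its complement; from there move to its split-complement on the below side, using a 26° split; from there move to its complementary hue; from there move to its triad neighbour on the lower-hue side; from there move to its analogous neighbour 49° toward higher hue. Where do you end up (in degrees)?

complement +180°: 81 + 180 = 261°
split-comp 26° ↓ +154°: 261 + 154 = 415 → 415 − 360 = 55°
complement +180°: 55 + 180 = 235°
triadic ↓ −120°: 235 − 120 = 115°
analog 49° ↑ +49°: 115 + 49 = 164°

164°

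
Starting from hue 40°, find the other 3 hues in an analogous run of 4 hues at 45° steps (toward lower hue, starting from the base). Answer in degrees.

355°, 310°, and 265°

Analogous hues sit every 45° along the wheel.
40 − 45 = -5 → -5 + 360 = 355°
40 − 90 = -50 → -50 + 360 = 310°
40 − 135 = -95 → -95 + 360 = 265°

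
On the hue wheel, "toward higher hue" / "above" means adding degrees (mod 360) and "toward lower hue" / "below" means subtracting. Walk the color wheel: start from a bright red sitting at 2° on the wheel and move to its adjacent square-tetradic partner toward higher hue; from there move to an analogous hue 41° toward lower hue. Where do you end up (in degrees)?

square ↑ +90°: 2 + 90 = 92°
analog 41° ↓ −41°: 92 − 41 = 51°

51°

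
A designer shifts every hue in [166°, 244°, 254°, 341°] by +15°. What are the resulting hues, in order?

181°, 259°, 269°, 356°

166 + 15 = 181°
244 + 15 = 259°
254 + 15 = 269°
341 + 15 = 356°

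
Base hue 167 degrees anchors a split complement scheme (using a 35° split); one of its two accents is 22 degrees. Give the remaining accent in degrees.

Split-complementary hues sit 35° either side of the complement.
Complement of the base 167°: 167 + 180 = 347°
The given accent 22° is 35° one side of 347°; the other accent sits 35° the other side: 347 − 35 = 312°

312°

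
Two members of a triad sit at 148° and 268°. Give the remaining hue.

A triad spaces three hues 120° apart.
The full set is {28°, 148°, 268°}.

28°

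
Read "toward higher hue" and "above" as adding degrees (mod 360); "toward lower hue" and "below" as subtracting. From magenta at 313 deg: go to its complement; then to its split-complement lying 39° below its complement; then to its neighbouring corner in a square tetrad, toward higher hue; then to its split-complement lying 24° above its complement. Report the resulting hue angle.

+180° (complement): 313 + 180 = 493 → 493 − 360 = 133°
+141° (split-comp 39° ↓): 133 + 141 = 274°
+90° (square ↑): 274 + 90 = 364 → 364 − 360 = 4°
+204° (split-comp 24° ↑): 4 + 204 = 208°

208°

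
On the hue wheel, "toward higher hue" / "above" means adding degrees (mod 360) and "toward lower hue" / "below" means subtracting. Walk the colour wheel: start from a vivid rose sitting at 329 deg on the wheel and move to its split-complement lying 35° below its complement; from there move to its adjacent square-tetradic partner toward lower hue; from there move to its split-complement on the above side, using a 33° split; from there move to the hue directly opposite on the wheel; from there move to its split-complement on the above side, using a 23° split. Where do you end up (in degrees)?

329 + 145 = 474 → 474 − 360 = 114°   (split-comp 35° ↓)
114 − 90 = 24°   (square ↓)
24 + 213 = 237°   (split-comp 33° ↑)
237 + 180 = 417 → 417 − 360 = 57°   (complement)
57 + 203 = 260°   (split-comp 23° ↑)

260°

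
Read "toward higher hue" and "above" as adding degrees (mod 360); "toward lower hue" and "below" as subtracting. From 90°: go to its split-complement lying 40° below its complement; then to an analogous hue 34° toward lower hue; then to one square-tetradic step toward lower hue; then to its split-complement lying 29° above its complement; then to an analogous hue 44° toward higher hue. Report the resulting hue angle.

split-comp 40° ↓ +140°: 90 + 140 = 230°
analog 34° ↓ −34°: 230 − 34 = 196°
square ↓ −90°: 196 − 90 = 106°
split-comp 29° ↑ +209°: 106 + 209 = 315°
analog 44° ↑ +44°: 315 + 44 = 359°

359°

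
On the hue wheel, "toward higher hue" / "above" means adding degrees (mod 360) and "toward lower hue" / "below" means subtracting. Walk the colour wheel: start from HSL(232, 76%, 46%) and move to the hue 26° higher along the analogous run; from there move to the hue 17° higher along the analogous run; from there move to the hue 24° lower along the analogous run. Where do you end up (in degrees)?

analog 26° ↑ +26°: 232 + 26 = 258°
analog 17° ↑ +17°: 258 + 17 = 275°
analog 24° ↓ −24°: 275 − 24 = 251°

251°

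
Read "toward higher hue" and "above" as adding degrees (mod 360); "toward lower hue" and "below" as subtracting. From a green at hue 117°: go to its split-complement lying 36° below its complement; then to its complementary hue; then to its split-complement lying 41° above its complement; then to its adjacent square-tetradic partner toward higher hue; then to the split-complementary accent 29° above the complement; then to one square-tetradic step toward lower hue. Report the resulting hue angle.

151°

+144° (split-comp 36° ↓): 117 + 144 = 261°
+180° (complement): 261 + 180 = 441 → 441 − 360 = 81°
+221° (split-comp 41° ↑): 81 + 221 = 302°
+90° (square ↑): 302 + 90 = 392 → 392 − 360 = 32°
+209° (split-comp 29° ↑): 32 + 209 = 241°
−90° (square ↓): 241 − 90 = 151°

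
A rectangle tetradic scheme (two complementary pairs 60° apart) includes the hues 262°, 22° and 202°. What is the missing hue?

A rectangular tetradic uses two complementary pairs 60° apart: offsets 0°, 60°, 180°, 240°.
Among {22°, 202°, 262°}, 22° and 202° are a 180° pair.
The remaining hue 262° needs its own complement: 262 + 180 = 442 → 442 − 360 = 82°

82°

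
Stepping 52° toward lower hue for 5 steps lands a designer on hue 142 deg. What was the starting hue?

42°

5 steps of 52° (toward lower hue) give a net shift of −260°.
Start = end − shift: 142 + 260 = 402 → 402 − 360 = 42°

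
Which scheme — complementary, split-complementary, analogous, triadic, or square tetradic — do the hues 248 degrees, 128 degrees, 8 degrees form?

triadic

Sort the hues: 8°, 128°, 248°.
Successive gaps around the wheel: 120°, 120°, 120°.
Three hues equally spaced 120° apart form a triad.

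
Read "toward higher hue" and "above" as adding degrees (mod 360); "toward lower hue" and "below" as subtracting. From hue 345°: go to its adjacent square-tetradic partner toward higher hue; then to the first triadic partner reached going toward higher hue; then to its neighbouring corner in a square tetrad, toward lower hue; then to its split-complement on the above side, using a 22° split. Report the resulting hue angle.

307°

square ↑ +90°: 345 + 90 = 435 → 435 − 360 = 75°
triadic ↑ +120°: 75 + 120 = 195°
square ↓ −90°: 195 − 90 = 105°
split-comp 22° ↑ +202°: 105 + 202 = 307°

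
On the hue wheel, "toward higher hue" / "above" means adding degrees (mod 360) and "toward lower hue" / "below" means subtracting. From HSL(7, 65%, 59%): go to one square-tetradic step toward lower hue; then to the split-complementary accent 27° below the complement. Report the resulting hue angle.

7 − 90 = -83 → -83 + 360 = 277°   (square ↓)
277 + 153 = 430 → 430 − 360 = 70°   (split-comp 27° ↓)

70°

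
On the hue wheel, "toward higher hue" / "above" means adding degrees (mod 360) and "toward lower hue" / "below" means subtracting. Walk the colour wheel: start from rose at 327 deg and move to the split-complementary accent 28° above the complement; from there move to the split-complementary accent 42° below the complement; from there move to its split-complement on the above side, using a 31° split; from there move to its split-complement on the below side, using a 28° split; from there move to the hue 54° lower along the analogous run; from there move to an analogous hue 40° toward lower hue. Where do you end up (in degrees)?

split-comp 28° ↑ +208°: 327 + 208 = 535 → 535 − 360 = 175°
split-comp 42° ↓ +138°: 175 + 138 = 313°
split-comp 31° ↑ +211°: 313 + 211 = 524 → 524 − 360 = 164°
split-comp 28° ↓ +152°: 164 + 152 = 316°
analog 54° ↓ −54°: 316 − 54 = 262°
analog 40° ↓ −40°: 262 − 40 = 222°

222°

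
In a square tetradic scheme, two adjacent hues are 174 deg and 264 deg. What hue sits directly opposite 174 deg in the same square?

A square tetradic scheme places four hues 90° apart; opposite corners are 180° apart.
174 + 180 = 354°

354°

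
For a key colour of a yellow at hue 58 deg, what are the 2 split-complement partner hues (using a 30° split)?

Split-complementary hues sit 30° either side of the complement.
Complement of 58 deg: 58 + 180 = 238°
238 − 30 = 208°
238 + 30 = 268°

208° and 268°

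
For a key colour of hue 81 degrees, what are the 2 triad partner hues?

A triad places three hues 120° apart.
81 + 120 = 201°
81 + 240 = 321°

201° and 321°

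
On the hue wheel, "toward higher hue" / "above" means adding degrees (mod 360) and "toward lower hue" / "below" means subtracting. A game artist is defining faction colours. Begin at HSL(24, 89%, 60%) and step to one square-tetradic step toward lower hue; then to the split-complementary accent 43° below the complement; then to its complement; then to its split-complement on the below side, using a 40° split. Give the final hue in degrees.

24 − 90 = -66 → -66 + 360 = 294°   (square ↓)
294 + 137 = 431 → 431 − 360 = 71°   (split-comp 43° ↓)
71 + 180 = 251°   (complement)
251 + 140 = 391 → 391 − 360 = 31°   (split-comp 40° ↓)

31°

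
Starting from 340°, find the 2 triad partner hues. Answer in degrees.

100° and 220°

A triad places three hues 120° apart.
340 + 120 = 460 → 460 − 360 = 100°
340 + 240 = 580 → 580 − 360 = 220°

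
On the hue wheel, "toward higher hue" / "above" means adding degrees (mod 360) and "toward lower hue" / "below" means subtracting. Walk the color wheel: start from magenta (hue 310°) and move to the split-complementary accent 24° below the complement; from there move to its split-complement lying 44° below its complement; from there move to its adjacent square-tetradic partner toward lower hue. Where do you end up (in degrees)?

152°

310 + 156 = 466 → 466 − 360 = 106°   (split-comp 24° ↓)
106 + 136 = 242°   (split-comp 44° ↓)
242 − 90 = 152°   (square ↓)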